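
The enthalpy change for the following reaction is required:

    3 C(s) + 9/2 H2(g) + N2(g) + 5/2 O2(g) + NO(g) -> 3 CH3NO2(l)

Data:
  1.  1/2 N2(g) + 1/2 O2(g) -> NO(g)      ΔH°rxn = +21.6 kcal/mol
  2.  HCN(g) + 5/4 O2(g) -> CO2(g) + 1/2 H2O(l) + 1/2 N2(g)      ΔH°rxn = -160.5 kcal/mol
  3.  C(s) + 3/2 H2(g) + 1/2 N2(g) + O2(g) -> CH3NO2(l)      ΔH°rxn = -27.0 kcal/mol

eq. 1 reversed: -21.6 kcal/mol
eq. 2: not needed.
eq. 3 × 3: (3)·(-27.0) = -81.0 kcal/mol
ΔH°rxn = (-21.6) + (-81.0) = -102.6 kcal/mol

ΔH°rxn = -102.6 kcal/mol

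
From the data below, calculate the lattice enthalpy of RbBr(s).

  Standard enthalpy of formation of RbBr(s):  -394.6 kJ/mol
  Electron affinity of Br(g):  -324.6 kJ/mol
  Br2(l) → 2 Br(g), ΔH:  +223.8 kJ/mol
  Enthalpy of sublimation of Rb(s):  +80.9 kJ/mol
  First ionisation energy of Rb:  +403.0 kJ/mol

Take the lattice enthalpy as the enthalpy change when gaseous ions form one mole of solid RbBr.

ΔHf° = 1·ΔHsub + 1·(ΣIE) + 1/2·D(Br2) + 1·EA + U
-394.6 = 1·(+80.9) + 1·(+403.0) + 1/2·(+223.8) + 1·(-324.6) + U
U = -394.6 − (+271.2) = -665.8 kJ/mol

U = -665.8 kJ/mol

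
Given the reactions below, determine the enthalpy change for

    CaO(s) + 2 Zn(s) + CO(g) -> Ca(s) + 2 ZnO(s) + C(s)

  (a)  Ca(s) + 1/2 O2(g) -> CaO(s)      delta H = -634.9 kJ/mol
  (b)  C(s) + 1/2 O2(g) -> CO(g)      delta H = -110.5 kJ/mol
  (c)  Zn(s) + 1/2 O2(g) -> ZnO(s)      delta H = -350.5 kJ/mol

(a) reversed (reverse to put CaO(s) on the reactant side): +634.9 kJ/mol
(b) reversed (reverse to put CO(g) on the reactant side): +110.5 kJ/mol
(c) × 2 (×2 to match 2 ZnO(s) in the target): (2)·(-350.5) = -701.0 kJ/mol
By Hess's law, delta H = (+634.9) + (+110.5) + (-701.0) = 44.4 kJ/mol

delta H = 44.4 kJ/mol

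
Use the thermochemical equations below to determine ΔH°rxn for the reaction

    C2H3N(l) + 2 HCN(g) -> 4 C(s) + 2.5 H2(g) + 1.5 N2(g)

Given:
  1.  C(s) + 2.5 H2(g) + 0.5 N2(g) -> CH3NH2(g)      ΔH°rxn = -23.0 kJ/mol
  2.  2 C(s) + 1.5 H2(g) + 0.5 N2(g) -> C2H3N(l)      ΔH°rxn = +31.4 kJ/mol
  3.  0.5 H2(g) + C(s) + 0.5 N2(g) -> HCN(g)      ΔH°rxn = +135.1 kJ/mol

ΔH°rxn = -301.6 kJ/mol

eq. 1: not needed (CH3NH2(g) appears nowhere else).
eq. 2 reversed (reverse to put C2H3N(l) on the reactant side): -31.4 kJ/mol
eq. 3 reversed and × 2 (reverse to put HCN(g) on the reactant side; scale by 2 for the 2 HCN(g)): (-2)·(+135.1) = -270.2 kJ/mol
Combining the equations, ΔH°rxn = (-31.4) + (-270.2) = -301.6 kJ/mol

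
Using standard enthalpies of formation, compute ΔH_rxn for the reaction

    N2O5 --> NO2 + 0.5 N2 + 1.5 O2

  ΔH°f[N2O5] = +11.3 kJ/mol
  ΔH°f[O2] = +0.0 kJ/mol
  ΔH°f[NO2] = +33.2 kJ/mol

ΔH°rxn = Σ nΔHf°(products) − Σ nΔHf°(reactants).
Products: 1·(+33.2) + 1/2·(+0.0) + 3/2·(+0.0) = +33.2
Reactants: 1·(+11.3) = +11.3
ΔH_rxn = (+33.2) − (+11.3) = 21.9 kJ/mol

ΔH_rxn = 21.9 kJ/mol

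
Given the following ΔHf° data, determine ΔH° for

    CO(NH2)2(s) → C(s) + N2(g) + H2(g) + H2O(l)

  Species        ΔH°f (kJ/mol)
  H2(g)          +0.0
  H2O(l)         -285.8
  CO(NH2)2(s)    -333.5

ΔH°rxn = Σ nΔHf°(products) − Σ nΔHf°(reactants).
Products: 1·(+0.0) + 1·(+0.0) + 1·(+0.0) + 1·(-285.8) = -285.8
Reactants: 1·(-333.5) = -333.5
ΔH° = (-285.8) − (-333.5) = 47.7 kJ/mol

ΔH° = 47.7 kJ/mol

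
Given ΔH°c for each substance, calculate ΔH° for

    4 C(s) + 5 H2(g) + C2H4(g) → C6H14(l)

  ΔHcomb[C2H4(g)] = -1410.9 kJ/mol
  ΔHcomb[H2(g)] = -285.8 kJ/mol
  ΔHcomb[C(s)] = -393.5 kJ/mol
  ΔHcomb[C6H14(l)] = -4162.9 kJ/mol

ΔH° = -251.0 kJ/mol

With combustion enthalpies, reactants minus products:
= [4·(-393.5) + 5·(-285.8) + 1·(-1410.9)] − [1·(-4162.9)]
= -251.0 kJ/mol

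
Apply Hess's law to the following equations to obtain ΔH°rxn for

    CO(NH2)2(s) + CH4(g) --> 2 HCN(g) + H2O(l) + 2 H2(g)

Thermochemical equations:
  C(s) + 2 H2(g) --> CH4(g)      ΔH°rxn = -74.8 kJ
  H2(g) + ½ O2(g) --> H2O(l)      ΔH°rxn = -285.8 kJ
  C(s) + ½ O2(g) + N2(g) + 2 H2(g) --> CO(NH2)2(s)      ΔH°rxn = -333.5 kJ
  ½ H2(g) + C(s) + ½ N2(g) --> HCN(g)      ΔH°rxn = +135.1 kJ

equation 1 reversed (reverse to put CH4(g) on the reactant side): +74.8 kJ
equation 2 as written (H2O(l) already on the product side): -285.8 kJ
equation 3 reversed (reverse to put CO(NH2)2(s) on the reactant side): +333.5 kJ
equation 4 × 2 (×2 to match 2 HCN(g) in the target): (2)·(+135.1) = +270.2 kJ
By Hess's law, ΔH°rxn = (-1)·(-74.8) + (1)·(-285.8) + (-1)·(-333.5) + (2)·(+135.1) = 392.7 kJ

ΔH°rxn = 392.7 kJ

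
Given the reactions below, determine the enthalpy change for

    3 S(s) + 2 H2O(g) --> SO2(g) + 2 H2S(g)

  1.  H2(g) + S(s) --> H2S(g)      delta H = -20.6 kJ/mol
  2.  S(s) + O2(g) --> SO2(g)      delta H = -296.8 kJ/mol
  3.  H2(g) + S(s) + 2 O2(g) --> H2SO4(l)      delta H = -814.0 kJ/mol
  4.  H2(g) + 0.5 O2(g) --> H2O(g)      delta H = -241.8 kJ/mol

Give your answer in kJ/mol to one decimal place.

eq. 1 × 2: (2)·(-20.6) = -41.2 kJ/mol
eq. 2 as written: -296.8 kJ/mol
eq. 3: not needed.
eq. 4 reversed and × 2: (-2)·(-241.8) = +483.6 kJ/mol
Summing the manipulated equations, delta H = (-41.2) + (-296.8) + (+483.6) = 145.6 kJ/mol

delta H = 145.6 kJ/mol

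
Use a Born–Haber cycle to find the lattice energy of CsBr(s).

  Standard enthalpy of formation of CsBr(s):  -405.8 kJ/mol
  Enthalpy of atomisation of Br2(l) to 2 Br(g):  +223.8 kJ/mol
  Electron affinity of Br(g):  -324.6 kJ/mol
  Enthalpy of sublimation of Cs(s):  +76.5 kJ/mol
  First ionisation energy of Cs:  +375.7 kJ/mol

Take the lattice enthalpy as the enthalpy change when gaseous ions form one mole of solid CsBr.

U = -645.3 kJ/mol

ΔHf° = 1·ΔHsub + 1·(ΣIE) + 1/2·D(Br2) + 1·EA + U
-405.8 = 1·(+76.5) + 1·(+375.7) + 1/2·(+223.8) + 1·(-324.6) + U
U = -405.8 − (+239.5) = -645.3 kJ/mol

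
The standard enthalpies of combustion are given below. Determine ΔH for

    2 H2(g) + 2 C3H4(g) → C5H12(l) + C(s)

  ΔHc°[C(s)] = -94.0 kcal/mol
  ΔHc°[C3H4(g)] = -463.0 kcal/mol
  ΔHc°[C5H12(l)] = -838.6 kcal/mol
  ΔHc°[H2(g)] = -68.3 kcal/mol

Using ΔH = Σ nΔHc°(reactants) − Σ nΔHc°(products):
= [2·(-68.3) + 2·(-463.0)] − [1·(-838.6) + 1·(-94.0)]
= -130.0 kcal/mol

ΔH = -130.0 kcal/mol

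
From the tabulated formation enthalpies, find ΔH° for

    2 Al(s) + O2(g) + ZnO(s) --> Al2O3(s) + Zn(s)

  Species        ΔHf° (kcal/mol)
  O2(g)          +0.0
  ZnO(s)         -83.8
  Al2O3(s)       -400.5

ΔH° = -316.7 kcal/mol

Products: 1·(-400.5) + 1·(+0.0) = -400.5
Reactants: 2·(+0.0) + 1·(+0.0) + 1·(-83.8) = -83.8
ΔH° = (-400.5) − (-83.8) = -316.7 kcal/mol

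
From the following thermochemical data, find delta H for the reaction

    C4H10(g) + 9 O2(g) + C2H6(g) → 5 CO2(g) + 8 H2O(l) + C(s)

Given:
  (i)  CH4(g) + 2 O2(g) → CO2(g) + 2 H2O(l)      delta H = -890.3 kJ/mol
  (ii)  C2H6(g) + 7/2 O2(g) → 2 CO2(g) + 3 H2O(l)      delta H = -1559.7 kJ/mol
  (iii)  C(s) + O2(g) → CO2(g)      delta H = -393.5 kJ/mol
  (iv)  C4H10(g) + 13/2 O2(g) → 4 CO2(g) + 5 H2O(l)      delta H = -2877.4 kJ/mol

delta H = -4043.6 kJ/mol

(i): not needed.
(ii) as written: -1559.7 kJ/mol
(iii) reversed: +393.5 kJ/mol
(iv) as written: -2877.4 kJ/mol
delta H = (-1559.7) + (+393.5) + (-2877.4) = -4043.6 kJ/mol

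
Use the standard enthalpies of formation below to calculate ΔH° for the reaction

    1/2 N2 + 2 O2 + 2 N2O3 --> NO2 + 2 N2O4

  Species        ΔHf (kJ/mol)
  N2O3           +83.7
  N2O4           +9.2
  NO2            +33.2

ΔH°rxn = Σ nΔHf°(products) − Σ nΔHf°(reactants).
Products: 1·(+33.2) + 2·(+9.2) = +51.6
Reactants: 1/2·(+0.0) + 2·(+0.0) + 2·(+83.7) = +167.4
ΔH° = (+51.6) − (+167.4) = -115.8 kJ/mol

ΔH° = -115.8 kJ/mol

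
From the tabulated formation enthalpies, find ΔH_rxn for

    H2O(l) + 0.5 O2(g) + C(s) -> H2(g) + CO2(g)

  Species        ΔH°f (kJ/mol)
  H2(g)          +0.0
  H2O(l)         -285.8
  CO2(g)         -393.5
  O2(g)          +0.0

ΔH°rxn = Σ nΔHf°(products) − Σ nΔHf°(reactants).
Products: 1·(+0.0) + 1·(-393.5) = -393.5
Reactants: 1·(-285.8) + 1/2·(+0.0) + 1·(+0.0) = -285.8
ΔH_rxn = (-393.5) − (-285.8) = -107.7 kJ/mol

ΔH_rxn = -107.7 kJ/mol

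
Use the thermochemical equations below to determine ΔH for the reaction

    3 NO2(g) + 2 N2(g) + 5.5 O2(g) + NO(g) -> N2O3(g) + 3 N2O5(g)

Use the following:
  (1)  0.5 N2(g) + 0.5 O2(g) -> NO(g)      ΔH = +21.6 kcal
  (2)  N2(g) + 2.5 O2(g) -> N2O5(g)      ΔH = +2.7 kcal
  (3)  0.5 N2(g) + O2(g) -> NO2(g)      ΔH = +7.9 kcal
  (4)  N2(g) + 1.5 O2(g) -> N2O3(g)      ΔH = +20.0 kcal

ΔH = -17.2 kcal

(1) reversed (NO(g) must end up as a reactant): -21.6 kcal
(2) × 3 (×3 to match 3 N2O5(g) in the target): (3)·(+2.7) = +8.1 kcal
(3) reversed and × 3 (NO2(g) must end up as a reactant; scale by 3 for the 3 NO2(g)): (-3)·(+7.9) = -23.7 kcal
(4) as written (N2O3(g) already on the product side): +20.0 kcal
ΔH = (-21.6) + (+8.1) + (-23.7) + (+20.0) = -17.2 kcal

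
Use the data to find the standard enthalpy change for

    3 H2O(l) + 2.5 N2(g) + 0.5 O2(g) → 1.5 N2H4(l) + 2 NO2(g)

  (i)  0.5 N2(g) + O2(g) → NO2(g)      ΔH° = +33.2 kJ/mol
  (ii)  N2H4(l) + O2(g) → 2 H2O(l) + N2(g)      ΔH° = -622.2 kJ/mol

(i) × 2 (scale by 2 for the 2 NO2(g)): (2)·(+33.2) = +66.4 kJ/mol
(ii) reversed and × 3/2 (reverse to put N2H4(l) on the product side; scale by 3/2 for the 3/2 N2H4(l)): (-3/2)·(-622.2) = +933.3 kJ/mol
ΔH° = (2)·(+33.2) + (-3/2)·(-622.2) = 999.7 kJ/mol

ΔH° = 999.7 kJ/mol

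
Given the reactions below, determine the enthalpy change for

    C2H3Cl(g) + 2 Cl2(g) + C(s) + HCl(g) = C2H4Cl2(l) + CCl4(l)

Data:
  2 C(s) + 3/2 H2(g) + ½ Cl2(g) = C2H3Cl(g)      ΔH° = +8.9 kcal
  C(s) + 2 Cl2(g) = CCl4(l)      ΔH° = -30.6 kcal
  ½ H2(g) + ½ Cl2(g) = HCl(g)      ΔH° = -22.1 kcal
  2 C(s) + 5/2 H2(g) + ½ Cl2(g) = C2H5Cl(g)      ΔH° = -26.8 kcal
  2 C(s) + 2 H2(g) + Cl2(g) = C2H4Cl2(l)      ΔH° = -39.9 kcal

ΔH° = -57.3 kcal

equation 1 reversed: -8.9 kcal
equation 2 as written: -30.6 kcal
equation 3 reversed: +22.1 kcal
equation 4: not needed.
equation 5 as written: -39.9 kcal
Since enthalpy is a state function, ΔH° = (-1)·(+8.9) + (1)·(-30.6) + (-1)·(-22.1) + (1)·(-39.9) = -57.3 kcal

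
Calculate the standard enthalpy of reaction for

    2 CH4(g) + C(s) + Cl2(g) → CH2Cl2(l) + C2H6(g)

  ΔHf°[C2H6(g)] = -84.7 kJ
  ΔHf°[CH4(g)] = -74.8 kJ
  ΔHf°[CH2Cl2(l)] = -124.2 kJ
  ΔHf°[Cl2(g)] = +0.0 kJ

ΔH°rxn = Σ nΔHf°(products) − Σ nΔHf°(reactants).
Products: 1·(-124.2) + 1·(-84.7) = -208.9
Reactants: 2·(-74.8) + 1·(+0.0) + 1·(+0.0) = -149.6
ΔH°rxn = (-208.9) − (-149.6) = -59.3 kJ

ΔH°rxn = -59.3 kJ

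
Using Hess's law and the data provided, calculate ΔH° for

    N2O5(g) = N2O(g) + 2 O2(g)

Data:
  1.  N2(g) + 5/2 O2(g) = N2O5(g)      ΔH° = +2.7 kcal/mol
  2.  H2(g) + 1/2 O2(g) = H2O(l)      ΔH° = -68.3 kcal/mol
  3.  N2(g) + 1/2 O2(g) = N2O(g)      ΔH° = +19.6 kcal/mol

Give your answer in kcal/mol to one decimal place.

eq. 1 reversed (reverse to put N2O5(g) on the reactant side): -2.7 kcal/mol
eq. 2: not needed (H2(g) appears nowhere else).
eq. 3 as written (N2O(g) already on the product side): +19.6 kcal/mol
By Hess's law, ΔH° = (-1)·(+2.7) + (1)·(+19.6) = 16.9 kcal/mol

ΔH° = 16.9 kcal/mol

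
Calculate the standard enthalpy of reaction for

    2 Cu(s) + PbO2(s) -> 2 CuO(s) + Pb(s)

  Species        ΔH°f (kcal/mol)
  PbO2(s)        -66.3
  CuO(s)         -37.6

ΔH° = -8.9 kcal/mol

Products: 2·(-37.6) + 1·(+0.0) = -75.2
Reactants: 2·(+0.0) + 1·(-66.3) = -66.3
ΔH° = (-75.2) − (-66.3) = -8.9 kcal/mol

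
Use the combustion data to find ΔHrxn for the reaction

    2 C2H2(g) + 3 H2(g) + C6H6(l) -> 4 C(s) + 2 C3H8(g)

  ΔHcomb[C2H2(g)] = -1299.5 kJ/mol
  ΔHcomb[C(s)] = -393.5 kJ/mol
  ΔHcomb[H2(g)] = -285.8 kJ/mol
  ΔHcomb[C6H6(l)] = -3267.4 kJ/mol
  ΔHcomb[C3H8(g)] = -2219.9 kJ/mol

With combustion enthalpies, reactants minus products:
= [2·(-1299.5) + 3·(-285.8) + 1·(-3267.4)] − [4·(-393.5) + 2·(-2219.9)]
= -710.0 kJ/mol

ΔHrxn = -710.0 kJ/mol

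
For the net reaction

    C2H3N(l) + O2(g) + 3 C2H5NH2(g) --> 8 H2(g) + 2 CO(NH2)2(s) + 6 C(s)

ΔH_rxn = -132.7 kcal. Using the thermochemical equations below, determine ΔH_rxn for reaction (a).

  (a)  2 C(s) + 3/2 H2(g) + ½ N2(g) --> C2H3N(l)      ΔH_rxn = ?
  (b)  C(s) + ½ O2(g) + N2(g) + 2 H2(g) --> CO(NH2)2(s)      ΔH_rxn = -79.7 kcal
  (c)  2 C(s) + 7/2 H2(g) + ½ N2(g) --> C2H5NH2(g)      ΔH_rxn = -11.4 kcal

(a) reversed: contributes −x
(b) × 2: (2)·(-79.7) = -159.4 kcal
(c) reversed and × 3: (-3)·(-11.4) = +34.2 kcal
-132.7 = (-159.4) + (+34.2) − x
x = (-132.7 − (-125.2)) / (-1) = 7.5 kcal

ΔH_rxn = 7.5 kcal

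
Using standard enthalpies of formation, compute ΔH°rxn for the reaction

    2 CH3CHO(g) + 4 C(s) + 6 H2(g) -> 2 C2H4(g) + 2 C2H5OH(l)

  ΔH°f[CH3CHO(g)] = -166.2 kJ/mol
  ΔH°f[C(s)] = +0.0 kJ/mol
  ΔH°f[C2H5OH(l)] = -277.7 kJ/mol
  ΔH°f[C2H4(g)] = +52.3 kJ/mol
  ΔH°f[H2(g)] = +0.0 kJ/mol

ΔH°rxn = -118.4 kJ/mol

Products: 2·(+52.3) + 2·(-277.7) = -450.8
Reactants: 2·(-166.2) + 4·(+0.0) + 6·(+0.0) = -332.4
ΔH°rxn = (-450.8) − (-332.4) = -118.4 kJ/mol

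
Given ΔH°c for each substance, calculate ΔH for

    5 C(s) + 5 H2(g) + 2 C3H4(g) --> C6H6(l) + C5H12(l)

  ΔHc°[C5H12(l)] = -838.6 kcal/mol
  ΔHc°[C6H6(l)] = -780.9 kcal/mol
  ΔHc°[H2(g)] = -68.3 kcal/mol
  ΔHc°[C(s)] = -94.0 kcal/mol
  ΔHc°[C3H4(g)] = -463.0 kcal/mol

ΔH = -118.0 kcal/mol

Using ΔH = Σ nΔHc°(reactants) − Σ nΔHc°(products):
= [5·(-94.0) + 5·(-68.3) + 2·(-463.0)] − [1·(-780.9) + 1·(-838.6)]
= -118.0 kcal/mol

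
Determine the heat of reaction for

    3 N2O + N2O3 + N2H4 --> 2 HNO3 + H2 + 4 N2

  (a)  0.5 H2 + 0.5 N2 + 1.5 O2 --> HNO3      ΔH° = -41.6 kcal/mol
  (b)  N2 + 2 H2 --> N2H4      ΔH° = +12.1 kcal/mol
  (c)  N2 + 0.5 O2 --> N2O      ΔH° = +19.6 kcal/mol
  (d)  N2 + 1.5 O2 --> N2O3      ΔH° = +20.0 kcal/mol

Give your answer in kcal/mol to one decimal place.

ΔH° = -174.1 kcal/mol

(a) × 2: (2)·(-41.6) = -83.2 kcal/mol
(b) reversed: -12.1 kcal/mol
(c) reversed and × 3: (-3)·(+19.6) = -58.8 kcal/mol
(d) reversed: -20.0 kcal/mol
ΔH° = (-83.2) + (-12.1) + (-58.8) + (-20.0) = -174.1 kcal/mol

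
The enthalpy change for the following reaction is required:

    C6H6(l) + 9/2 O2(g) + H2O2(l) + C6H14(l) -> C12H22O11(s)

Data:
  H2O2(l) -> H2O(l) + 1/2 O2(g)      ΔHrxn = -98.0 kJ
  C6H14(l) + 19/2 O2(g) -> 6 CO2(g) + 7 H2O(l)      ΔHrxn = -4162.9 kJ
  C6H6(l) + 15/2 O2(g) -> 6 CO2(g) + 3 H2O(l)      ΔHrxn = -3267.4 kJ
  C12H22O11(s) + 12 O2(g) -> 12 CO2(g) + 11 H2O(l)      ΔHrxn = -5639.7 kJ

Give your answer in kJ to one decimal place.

ΔHrxn = -1888.6 kJ

equation 1 as written (H2O2(l) already on the reactant side): -98.0 kJ
equation 2 as written (C6H14(l) already on the reactant side): -4162.9 kJ
equation 3 as written (C6H6(l) already on the reactant side): -3267.4 kJ
equation 4 reversed (reverse to put C12H22O11(s) on the product side): +5639.7 kJ
ΔHrxn = (1)·(-98.0) + (1)·(-4162.9) + (1)·(-3267.4) + (-1)·(-5639.7) = -1888.6 kJ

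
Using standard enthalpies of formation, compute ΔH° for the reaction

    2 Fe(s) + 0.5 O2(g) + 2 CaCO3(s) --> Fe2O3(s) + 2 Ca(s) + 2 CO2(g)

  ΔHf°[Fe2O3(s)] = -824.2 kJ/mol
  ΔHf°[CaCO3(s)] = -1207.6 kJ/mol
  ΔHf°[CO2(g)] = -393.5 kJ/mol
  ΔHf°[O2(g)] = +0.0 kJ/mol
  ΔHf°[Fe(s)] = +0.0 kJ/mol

ΔH° = 804.0 kJ/mol

Products: 1·(-824.2) + 2·(+0.0) + 2·(-393.5) = -1611.2
Reactants: 2·(+0.0) + 1/2·(+0.0) + 2·(-1207.6) = -2415.2
ΔH° = (-1611.2) − (-2415.2) = 804.0 kJ/mol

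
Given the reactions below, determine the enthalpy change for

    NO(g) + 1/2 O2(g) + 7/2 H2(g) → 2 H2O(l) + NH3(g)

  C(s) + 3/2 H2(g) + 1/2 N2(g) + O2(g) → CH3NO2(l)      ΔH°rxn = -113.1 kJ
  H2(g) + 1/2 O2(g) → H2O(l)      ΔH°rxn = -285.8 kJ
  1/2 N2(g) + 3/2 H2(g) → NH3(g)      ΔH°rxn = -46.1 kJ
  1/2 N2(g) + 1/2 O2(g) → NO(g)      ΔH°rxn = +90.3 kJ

equation 1: not needed.
equation 2 × 2: (2)·(-285.8) = -571.6 kJ
equation 3 as written: -46.1 kJ
equation 4 reversed: -90.3 kJ
ΔH°rxn = (2)·(-285.8) + (1)·(-46.1) + (-1)·(+90.3) = -708.0 kJ

ΔH°rxn = -708.0 kJ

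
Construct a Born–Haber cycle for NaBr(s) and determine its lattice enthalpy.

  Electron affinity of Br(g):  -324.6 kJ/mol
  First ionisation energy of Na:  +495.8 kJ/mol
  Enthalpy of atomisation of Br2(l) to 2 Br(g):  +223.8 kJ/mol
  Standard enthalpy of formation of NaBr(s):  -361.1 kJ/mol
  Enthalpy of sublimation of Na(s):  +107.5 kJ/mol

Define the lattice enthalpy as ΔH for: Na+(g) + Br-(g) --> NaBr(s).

U = -751.7 kJ/mol

ΔHf° = 1·ΔHsub + 1·(ΣIE) + 1/2·D(Br2) + 1·EA + U
-361.1 = 1·(+107.5) + 1·(+495.8) + 1/2·(+223.8) + 1·(-324.6) + U
U = -361.1 − (+390.6) = -751.7 kJ/mol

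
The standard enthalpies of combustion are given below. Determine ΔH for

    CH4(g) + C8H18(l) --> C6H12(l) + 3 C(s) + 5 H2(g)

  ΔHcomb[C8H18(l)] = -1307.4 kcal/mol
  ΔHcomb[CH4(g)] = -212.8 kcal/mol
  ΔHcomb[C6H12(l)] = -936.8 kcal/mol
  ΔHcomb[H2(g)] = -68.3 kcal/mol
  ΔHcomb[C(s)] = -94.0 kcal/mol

ΔH = 40.1 kcal/mol

With combustion enthalpies, reactants minus products:
= [1·(-212.8) + 1·(-1307.4)] − [1·(-936.8) + 3·(-94.0) + 5·(-68.3)]
= 40.1 kcal/mol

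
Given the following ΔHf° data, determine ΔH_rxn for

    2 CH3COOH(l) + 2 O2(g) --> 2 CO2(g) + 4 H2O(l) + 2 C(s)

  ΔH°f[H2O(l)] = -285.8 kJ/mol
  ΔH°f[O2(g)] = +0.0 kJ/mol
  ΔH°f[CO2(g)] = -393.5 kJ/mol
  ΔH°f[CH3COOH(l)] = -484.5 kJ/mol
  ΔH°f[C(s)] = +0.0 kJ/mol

ΔH_rxn = -961.2 kJ/mol

Products: 2·(-393.5) + 4·(-285.8) + 2·(+0.0) = -1930.2
Reactants: 2·(-484.5) + 2·(+0.0) = -969.0
ΔH_rxn = (-1930.2) − (-969.0) = -961.2 kJ/mol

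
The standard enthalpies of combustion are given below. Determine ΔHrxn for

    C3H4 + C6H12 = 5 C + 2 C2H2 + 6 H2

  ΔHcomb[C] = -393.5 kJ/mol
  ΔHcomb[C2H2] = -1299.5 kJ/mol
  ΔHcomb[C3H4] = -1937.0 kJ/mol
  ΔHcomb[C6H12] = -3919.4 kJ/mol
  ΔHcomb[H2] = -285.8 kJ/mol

With combustion enthalpies, reactants minus products:
= [1·(-1937.0) + 1·(-3919.4)] − [5·(-393.5) + 2·(-1299.5) + 6·(-285.8)]
= 424.9 kJ/mol

ΔHrxn = 424.9 kJ/mol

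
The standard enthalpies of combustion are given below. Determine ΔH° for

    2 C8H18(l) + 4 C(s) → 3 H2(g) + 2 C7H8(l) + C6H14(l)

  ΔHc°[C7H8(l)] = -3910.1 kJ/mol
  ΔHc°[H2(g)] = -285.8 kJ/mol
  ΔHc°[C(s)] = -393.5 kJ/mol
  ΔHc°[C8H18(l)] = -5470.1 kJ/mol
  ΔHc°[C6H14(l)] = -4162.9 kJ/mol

ΔH° = 326.3 kJ/mol

Using ΔH = Σ nΔHc°(reactants) − Σ nΔHc°(products):
= [2·(-5470.1) + 4·(-393.5)] − [3·(-285.8) + 2·(-3910.1) + 1·(-4162.9)]
= 326.3 kJ/mol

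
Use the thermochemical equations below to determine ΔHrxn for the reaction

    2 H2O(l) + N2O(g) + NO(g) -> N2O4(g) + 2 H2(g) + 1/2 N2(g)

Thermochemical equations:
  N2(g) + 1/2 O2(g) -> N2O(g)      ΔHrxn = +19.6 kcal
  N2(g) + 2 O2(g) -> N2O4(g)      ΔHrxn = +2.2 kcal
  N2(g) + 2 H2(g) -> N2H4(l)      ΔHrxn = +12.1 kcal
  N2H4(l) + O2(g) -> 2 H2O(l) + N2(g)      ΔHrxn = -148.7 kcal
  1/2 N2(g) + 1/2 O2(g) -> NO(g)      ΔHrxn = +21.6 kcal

ΔHrxn = 97.6 kcal

equation 1 reversed: -19.6 kcal
equation 2 as written: +2.2 kcal
equation 3 reversed: -12.1 kcal
equation 4 reversed: +148.7 kcal
equation 5 reversed: -21.6 kcal
By Hess's law, ΔHrxn = (-1)·(+19.6) + (1)·(+2.2) + (-1)·(+12.1) + (-1)·(-148.7) + (-1)·(+21.6) = 97.6 kcal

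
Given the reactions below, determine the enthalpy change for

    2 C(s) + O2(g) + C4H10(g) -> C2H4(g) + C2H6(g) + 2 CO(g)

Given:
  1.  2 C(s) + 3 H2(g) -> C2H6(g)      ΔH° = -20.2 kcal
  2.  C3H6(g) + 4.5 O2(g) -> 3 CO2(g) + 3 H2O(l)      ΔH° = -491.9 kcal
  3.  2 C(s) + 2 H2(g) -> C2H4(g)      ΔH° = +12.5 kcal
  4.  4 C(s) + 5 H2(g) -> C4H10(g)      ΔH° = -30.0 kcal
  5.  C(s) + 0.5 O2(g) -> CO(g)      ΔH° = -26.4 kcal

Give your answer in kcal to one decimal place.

ΔH° = -30.5 kcal

eq. 1 as written: -20.2 kcal
eq. 2: not needed.
eq. 3 as written: +12.5 kcal
eq. 4 reversed: +30.0 kcal
eq. 5 × 2: (2)·(-26.4) = -52.8 kcal
By Hess's law, ΔH° = (-20.2) + (+12.5) + (+30.0) + (-52.8) = -30.5 kcal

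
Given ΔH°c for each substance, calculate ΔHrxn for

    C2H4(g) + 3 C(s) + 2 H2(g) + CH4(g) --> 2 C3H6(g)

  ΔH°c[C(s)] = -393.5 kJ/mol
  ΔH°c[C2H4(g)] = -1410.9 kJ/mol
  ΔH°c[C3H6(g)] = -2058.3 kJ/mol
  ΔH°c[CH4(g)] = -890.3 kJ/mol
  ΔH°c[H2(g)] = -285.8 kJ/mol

ΔHrxn = 63.3 kJ/mol

With combustion enthalpies, reactants minus products:
= [1·(-1410.9) + 3·(-393.5) + 2·(-285.8) + 1·(-890.3)] − [2·(-2058.3)]
= 63.3 kJ/mol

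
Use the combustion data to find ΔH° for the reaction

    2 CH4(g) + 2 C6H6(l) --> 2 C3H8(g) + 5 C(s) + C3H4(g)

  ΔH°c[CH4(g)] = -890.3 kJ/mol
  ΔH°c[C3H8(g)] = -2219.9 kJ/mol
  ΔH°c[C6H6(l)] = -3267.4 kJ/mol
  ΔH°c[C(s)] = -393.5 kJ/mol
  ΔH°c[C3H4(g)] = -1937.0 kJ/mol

ΔH° = 28.9 kJ/mol

Using ΔH = Σ nΔHc°(reactants) − Σ nΔHc°(products):
= [2·(-890.3) + 2·(-3267.4)] − [2·(-2219.9) + 5·(-393.5) + 1·(-1937.0)]
= 28.9 kJ/mol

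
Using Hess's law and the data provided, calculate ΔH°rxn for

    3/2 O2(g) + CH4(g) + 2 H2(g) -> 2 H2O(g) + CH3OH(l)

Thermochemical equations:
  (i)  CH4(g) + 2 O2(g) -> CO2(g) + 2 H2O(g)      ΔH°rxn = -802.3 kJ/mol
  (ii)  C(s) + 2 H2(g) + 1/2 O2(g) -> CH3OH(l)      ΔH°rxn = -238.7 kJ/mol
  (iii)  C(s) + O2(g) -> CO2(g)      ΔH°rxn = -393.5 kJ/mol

(i) as written: -802.3 kJ/mol
(ii) as written: -238.7 kJ/mol
(iii) reversed: +393.5 kJ/mol
Since enthalpy is a state function, ΔH°rxn = (1)·(-802.3) + (1)·(-238.7) + (-1)·(-393.5) = -647.5 kJ/mol

ΔH°rxn = -647.5 kJ/mol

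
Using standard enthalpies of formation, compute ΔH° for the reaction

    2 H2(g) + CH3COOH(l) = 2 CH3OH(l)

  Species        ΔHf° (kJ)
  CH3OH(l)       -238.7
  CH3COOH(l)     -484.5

Products: 2·(-238.7) = -477.4
Reactants: 2·(+0.0) + 1·(-484.5) = -484.5
ΔH° = (-477.4) − (-484.5) = 7.1 kJ

ΔH° = 7.1 kJ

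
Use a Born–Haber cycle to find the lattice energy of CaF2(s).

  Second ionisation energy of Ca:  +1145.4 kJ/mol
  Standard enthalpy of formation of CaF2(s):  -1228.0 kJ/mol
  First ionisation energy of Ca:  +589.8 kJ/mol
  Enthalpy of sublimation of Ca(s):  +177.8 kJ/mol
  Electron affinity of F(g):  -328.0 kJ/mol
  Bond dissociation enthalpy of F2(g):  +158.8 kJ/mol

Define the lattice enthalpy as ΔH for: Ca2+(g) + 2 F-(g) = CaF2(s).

ΔHf° = 1·ΔHsub + 1·(ΣIE) + 1·D(F2) + 2·EA + U
-1228.0 = 1·(+177.8) + 1·(+1735.2) + 1·(+158.8) + 2·(-328.0) + U
U = -1228.0 − (+1415.8) = -2643.8 kJ/mol

U = -2643.8 kJ/mol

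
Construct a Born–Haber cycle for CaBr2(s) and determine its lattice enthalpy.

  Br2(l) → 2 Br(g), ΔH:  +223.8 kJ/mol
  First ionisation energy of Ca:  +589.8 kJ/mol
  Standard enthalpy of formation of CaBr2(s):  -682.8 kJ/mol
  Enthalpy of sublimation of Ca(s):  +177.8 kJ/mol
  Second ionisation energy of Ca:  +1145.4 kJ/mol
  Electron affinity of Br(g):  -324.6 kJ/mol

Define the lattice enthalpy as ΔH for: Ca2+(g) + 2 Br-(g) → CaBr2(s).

U = -2170.4 kJ/mol

ΔHf° = 1·ΔHsub + 1·(ΣIE) + 1·D(Br2) + 2·EA + U
-682.8 = 1·(+177.8) + 1·(+1735.2) + 1·(+223.8) + 2·(-324.6) + U
U = -682.8 − (+1487.6) = -2170.4 kJ/mol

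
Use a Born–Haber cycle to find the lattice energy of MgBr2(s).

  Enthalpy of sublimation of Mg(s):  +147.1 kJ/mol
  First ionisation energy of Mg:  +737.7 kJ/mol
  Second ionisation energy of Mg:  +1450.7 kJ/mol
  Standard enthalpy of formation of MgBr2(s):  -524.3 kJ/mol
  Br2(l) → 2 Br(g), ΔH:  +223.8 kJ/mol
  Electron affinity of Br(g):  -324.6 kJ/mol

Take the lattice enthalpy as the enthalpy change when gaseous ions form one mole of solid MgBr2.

U = -2434.4 kJ/mol

ΔHf° = 1·ΔHsub + 1·(ΣIE) + 1·D(Br2) + 2·EA + U
-524.3 = 1·(+147.1) + 1·(+2188.4) + 1·(+223.8) + 2·(-324.6) + U
U = -524.3 − (+1910.1) = -2434.4 kJ/mol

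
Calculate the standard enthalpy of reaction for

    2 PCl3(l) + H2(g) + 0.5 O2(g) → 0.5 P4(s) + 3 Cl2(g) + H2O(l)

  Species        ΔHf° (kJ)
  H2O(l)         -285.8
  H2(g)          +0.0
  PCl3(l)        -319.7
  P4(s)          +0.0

ΔH°rxn = 353.6 kJ

Products: 1/2·(+0.0) + 3·(+0.0) + 1·(-285.8) = -285.8
Reactants: 2·(-319.7) + 1·(+0.0) + 1/2·(+0.0) = -639.4
ΔH°rxn = (-285.8) − (-639.4) = 353.6 kJ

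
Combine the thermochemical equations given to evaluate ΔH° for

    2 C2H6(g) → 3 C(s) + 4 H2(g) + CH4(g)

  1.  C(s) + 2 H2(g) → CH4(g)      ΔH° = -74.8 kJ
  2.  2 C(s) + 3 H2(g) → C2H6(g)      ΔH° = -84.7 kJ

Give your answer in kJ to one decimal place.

ΔH° = 94.6 kJ

eq. 1 as written (CH4(g) already on the product side): -74.8 kJ
eq. 2 reversed and × 2 (C2H6(g) must end up as a reactant; ×2 to match 2 C2H6(g) in the target): (-2)·(-84.7) = +169.4 kJ
Since enthalpy is a state function, ΔH° = (-74.8) + (+169.4) = 94.6 kJ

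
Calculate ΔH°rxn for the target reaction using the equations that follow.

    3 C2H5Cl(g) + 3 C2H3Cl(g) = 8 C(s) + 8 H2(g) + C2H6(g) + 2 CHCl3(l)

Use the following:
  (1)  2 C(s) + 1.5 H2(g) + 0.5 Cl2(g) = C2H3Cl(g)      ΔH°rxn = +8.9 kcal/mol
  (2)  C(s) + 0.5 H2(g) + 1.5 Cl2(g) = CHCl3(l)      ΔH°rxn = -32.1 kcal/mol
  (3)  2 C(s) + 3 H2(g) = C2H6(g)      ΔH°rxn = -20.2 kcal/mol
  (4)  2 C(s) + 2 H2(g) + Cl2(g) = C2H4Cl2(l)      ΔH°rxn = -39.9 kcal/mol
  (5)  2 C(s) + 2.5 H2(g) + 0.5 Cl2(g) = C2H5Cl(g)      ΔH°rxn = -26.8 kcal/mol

(1) reversed and × 3: (-3)·(+8.9) = -26.7 kcal/mol
(2) × 2: (2)·(-32.1) = -64.2 kcal/mol
(3) as written: -20.2 kcal/mol
(4): not needed.
(5) reversed and × 3: (-3)·(-26.8) = +80.4 kcal/mol
ΔH°rxn = (-3)·(+8.9) + (2)·(-32.1) + (1)·(-20.2) + (-3)·(-26.8) = -30.7 kcal/mol

ΔH°rxn = -30.7 kcal/mol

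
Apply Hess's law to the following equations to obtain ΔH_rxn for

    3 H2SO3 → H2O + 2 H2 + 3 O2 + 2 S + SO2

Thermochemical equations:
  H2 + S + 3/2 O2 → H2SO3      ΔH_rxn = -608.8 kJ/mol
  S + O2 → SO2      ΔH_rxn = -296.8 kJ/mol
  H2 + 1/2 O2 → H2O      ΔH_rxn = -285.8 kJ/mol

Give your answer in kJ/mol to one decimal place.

ΔH_rxn = 1243.8 kJ/mol

equation 1 reversed and × 3 (H2SO3 must end up as a reactant; ×3 to match 3 H2SO3 in the target): (-3)·(-608.8) = +1826.4 kJ/mol
equation 2 as written (SO2 already on the product side): -296.8 kJ/mol
equation 3 as written (H2O already on the product side): -285.8 kJ/mol
Combining the equations, ΔH_rxn = (+1826.4) + (-296.8) + (-285.8) = 1243.8 kJ/mol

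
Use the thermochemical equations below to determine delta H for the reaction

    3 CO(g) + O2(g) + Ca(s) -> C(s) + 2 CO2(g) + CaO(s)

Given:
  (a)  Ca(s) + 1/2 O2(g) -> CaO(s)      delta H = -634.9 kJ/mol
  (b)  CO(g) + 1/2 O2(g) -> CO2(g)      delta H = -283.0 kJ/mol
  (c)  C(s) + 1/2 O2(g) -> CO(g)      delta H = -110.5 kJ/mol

(a) as written: -634.9 kJ/mol
(b) × 2: (2)·(-283.0) = -566.0 kJ/mol
(c) reversed: +110.5 kJ/mol
Since enthalpy is a state function, delta H = (1)·(-634.9) + (2)·(-283.0) + (-1)·(-110.5) = -1090.4 kJ/mol

delta H = -1090.4 kJ/mol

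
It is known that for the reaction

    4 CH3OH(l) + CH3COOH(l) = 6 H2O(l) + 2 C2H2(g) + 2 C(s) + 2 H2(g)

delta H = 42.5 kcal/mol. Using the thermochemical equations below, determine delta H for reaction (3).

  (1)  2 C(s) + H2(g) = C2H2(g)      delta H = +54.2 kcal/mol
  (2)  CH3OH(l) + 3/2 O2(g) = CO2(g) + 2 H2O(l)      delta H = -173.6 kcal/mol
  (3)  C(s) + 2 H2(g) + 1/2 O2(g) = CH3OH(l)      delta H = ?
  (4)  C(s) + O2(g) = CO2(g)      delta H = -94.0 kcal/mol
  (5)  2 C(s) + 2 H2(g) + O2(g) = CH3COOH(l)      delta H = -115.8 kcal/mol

delta H = -57.1 kcal/mol

(1) × 2: (2)·(+54.2) = +108.4 kcal/mol
(2) × 3: (3)·(-173.6) = -520.8 kcal/mol
(3) reversed: contributes −x
(4) reversed and × 3: (-3)·(-94.0) = +282.0 kcal/mol
(5) reversed: +115.8 kcal/mol
+42.5 = (+108.4) + (-520.8) + (+282.0) + (+115.8) − x
x = (+42.5 − (-14.6)) / (-1) = -57.1 kcal/mol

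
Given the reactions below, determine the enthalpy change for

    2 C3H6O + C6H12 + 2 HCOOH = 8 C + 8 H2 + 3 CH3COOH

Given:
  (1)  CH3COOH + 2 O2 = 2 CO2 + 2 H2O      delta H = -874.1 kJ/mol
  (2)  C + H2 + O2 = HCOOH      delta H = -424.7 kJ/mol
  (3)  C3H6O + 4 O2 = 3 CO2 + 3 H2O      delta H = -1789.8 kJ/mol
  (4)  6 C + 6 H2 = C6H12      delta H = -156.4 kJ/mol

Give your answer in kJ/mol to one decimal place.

(1) reversed and × 3 (CH3COOH must end up as a product; scale by 3 for the 3 CH3COOH): (-3)·(-874.1) = +2622.3 kJ/mol
(2) reversed and × 2 (reverse to put HCOOH on the reactant side; ×2 to match 2 HCOOH in the target): (-2)·(-424.7) = +849.4 kJ/mol
(3) × 2 (scale by 2 for the 2 C3H6O): (2)·(-1789.8) = -3579.6 kJ/mol
(4) reversed (C6H12 must end up as a reactant): +156.4 kJ/mol
By Hess's law, delta H = (+2622.3) + (+849.4) + (-3579.6) + (+156.4) = 48.5 kJ/mol

delta H = 48.5 kJ/mol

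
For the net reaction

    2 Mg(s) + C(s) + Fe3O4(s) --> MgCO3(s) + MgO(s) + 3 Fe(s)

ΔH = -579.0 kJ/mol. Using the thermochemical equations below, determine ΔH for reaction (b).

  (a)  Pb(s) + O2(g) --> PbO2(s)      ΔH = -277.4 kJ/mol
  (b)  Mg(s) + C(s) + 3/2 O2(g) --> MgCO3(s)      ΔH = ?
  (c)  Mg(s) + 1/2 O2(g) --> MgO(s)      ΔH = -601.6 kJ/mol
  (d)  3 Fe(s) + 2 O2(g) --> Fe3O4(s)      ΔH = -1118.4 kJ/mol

ΔH = -1095.8 kJ/mol

(a): not needed.
(b) as written: contributes x
(c) as written: -601.6 kJ/mol
(d) reversed: +1118.4 kJ/mol
-579.0 = (-601.6) + (+1118.4) + x
x = (-579.0 − (+516.8)) / (1) = -1095.8 kJ/mol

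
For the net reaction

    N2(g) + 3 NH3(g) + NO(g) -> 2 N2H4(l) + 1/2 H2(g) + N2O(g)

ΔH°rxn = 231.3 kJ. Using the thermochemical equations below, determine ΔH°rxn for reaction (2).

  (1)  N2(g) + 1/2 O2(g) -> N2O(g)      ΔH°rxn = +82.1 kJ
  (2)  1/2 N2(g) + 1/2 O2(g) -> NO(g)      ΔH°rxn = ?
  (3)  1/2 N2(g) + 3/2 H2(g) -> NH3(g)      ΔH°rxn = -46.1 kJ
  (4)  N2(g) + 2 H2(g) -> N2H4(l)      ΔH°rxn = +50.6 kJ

ΔH°rxn = 90.3 kJ

(1) as written: +82.1 kJ
(2) reversed: contributes −x
(3) reversed and × 3: (-3)·(-46.1) = +138.3 kJ
(4) × 2: (2)·(+50.6) = +101.2 kJ
+231.3 = (+82.1) + (+138.3) + (+101.2) − x
x = (+231.3 − (+321.6)) / (-1) = 90.3 kJ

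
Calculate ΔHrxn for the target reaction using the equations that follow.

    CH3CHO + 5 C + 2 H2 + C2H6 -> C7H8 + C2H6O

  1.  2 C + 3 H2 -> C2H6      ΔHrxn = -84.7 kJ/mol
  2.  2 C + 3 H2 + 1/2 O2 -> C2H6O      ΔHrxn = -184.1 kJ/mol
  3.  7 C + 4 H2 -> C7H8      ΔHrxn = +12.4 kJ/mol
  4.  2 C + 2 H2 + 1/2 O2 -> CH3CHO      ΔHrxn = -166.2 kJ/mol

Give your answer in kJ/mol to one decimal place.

eq. 1 reversed: +84.7 kJ/mol
eq. 2 as written: -184.1 kJ/mol
eq. 3 as written: +12.4 kJ/mol
eq. 4 reversed: +166.2 kJ/mol
ΔHrxn = (-1)·(-84.7) + (1)·(-184.1) + (1)·(+12.4) + (-1)·(-166.2) = 79.2 kJ/mol

ΔHrxn = 79.2 kJ/mol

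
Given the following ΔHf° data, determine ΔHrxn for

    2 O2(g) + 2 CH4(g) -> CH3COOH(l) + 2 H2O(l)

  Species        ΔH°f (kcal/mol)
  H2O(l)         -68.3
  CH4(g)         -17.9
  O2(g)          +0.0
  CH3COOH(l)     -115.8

ΔHrxn = -216.6 kcal/mol

Products: 1·(-115.8) + 2·(-68.3) = -252.4
Reactants: 2·(+0.0) + 2·(-17.9) = -35.8
ΔHrxn = (-252.4) − (-35.8) = -216.6 kcal/mol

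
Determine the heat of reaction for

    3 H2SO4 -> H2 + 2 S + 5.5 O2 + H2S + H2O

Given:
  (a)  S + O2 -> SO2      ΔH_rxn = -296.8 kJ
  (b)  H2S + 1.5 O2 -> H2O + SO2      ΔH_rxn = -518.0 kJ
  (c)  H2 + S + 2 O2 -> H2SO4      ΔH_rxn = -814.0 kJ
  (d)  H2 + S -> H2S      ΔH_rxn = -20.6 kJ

(a) reversed: +296.8 kJ
(b) as written (H2O already on the product side): -518.0 kJ
(c) reversed and × 3 (reverse to put H2SO4 on the reactant side; ×3 to match 3 H2SO4 in the target): (-3)·(-814.0) = +2442.0 kJ
(d) × 2: (2)·(-20.6) = -41.2 kJ
ΔH_rxn = (+296.8) + (-518.0) + (+2442.0) + (-41.2) = 2179.6 kJ

ΔH_rxn = 2179.6 kJ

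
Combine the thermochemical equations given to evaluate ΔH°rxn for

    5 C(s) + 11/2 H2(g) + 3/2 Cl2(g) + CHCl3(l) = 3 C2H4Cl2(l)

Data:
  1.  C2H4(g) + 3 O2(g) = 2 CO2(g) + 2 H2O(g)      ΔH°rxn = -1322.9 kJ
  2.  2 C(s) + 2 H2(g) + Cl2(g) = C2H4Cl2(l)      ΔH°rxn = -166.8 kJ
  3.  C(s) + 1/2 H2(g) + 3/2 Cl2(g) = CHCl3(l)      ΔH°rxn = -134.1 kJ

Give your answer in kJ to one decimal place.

ΔH°rxn = -366.3 kJ

eq. 1: not needed (C2H4(g) appears nowhere else).
eq. 2 × 3 (scale by 3 for the 3 C2H4Cl2(l)): (3)·(-166.8) = -500.4 kJ
eq. 3 reversed (reverse to put CHCl3(l) on the reactant side): +134.1 kJ
Since enthalpy is a state function, ΔH°rxn = (-500.4) + (+134.1) = -366.3 kJ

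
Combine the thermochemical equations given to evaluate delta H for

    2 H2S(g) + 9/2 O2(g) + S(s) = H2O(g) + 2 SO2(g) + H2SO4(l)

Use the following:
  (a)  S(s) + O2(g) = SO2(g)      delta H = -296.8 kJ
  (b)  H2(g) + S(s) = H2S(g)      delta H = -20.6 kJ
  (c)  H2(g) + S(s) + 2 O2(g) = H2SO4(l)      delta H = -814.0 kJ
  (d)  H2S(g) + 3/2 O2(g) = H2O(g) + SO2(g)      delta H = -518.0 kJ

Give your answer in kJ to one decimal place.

(a) as written: -296.8 kJ
(b) reversed: +20.6 kJ
(c) as written: -814.0 kJ
(d) as written: -518.0 kJ
By Hess's law, delta H = (-296.8) + (+20.6) + (-814.0) + (-518.0) = -1608.2 kJ

delta H = -1608.2 kJ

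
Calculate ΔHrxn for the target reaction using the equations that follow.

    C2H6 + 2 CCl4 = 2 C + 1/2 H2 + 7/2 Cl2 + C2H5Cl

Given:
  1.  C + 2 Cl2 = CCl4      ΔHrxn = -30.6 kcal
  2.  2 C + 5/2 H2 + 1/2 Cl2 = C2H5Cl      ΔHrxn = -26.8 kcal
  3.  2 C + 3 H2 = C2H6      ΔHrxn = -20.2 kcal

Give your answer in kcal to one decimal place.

eq. 1 reversed and × 2: (-2)·(-30.6) = +61.2 kcal
eq. 2 as written: -26.8 kcal
eq. 3 reversed: +20.2 kcal
Combining the equations, ΔHrxn = (+61.2) + (-26.8) + (+20.2) = 54.6 kcal

ΔHrxn = 54.6 kcal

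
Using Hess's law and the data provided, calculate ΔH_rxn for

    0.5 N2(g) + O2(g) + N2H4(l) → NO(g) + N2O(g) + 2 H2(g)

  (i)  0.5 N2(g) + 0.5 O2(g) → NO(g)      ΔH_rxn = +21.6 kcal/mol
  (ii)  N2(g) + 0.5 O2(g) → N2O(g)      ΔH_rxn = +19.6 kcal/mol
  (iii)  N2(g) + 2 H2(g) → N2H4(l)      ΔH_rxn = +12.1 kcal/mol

ΔH_rxn = 29.1 kcal/mol

(i) as written (NO(g) already on the product side): +21.6 kcal/mol
(ii) as written (N2O(g) already on the product side): +19.6 kcal/mol
(iii) reversed (N2H4(l) must end up as a reactant): -12.1 kcal/mol
Since enthalpy is a state function, ΔH_rxn = (1)·(+21.6) + (1)·(+19.6) + (-1)·(+12.1) = 29.1 kcal/mol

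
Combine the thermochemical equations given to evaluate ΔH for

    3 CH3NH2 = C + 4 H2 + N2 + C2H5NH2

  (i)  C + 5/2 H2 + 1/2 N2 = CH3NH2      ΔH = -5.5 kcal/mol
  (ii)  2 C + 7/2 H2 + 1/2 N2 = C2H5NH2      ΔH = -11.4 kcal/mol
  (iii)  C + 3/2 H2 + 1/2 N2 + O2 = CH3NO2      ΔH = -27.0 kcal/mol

(i) reversed and × 3: (-3)·(-5.5) = +16.5 kcal/mol
(ii) as written: -11.4 kcal/mol
(iii): not needed.
ΔH = (+16.5) + (-11.4) = 5.1 kcal/mol

ΔH = 5.1 kcal/mol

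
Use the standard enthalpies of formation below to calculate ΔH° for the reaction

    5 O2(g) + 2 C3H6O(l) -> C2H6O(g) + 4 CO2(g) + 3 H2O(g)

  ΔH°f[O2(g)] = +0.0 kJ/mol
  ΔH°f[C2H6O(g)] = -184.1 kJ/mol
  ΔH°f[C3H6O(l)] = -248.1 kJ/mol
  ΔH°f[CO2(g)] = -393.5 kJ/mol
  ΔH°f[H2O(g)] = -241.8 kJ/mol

Products: 1·(-184.1) + 4·(-393.5) + 3·(-241.8) = -2483.5
Reactants: 5·(+0.0) + 2·(-248.1) = -496.2
ΔH° = (-2483.5) − (-496.2) = -1987.3 kJ/mol

ΔH° = -1987.3 kJ/mol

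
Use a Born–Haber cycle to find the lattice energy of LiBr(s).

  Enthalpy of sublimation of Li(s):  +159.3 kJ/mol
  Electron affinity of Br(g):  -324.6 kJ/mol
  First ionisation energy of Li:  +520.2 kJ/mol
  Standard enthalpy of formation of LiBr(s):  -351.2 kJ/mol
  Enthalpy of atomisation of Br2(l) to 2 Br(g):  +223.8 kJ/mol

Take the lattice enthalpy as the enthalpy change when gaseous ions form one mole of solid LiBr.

ΔHf° = 1·ΔHsub + 1·(ΣIE) + 1/2·D(Br2) + 1·EA + U
-351.2 = 1·(+159.3) + 1·(+520.2) + 1/2·(+223.8) + 1·(-324.6) + U
U = -351.2 − (+466.8) = -818.0 kJ/mol

U = -818.0 kJ/mol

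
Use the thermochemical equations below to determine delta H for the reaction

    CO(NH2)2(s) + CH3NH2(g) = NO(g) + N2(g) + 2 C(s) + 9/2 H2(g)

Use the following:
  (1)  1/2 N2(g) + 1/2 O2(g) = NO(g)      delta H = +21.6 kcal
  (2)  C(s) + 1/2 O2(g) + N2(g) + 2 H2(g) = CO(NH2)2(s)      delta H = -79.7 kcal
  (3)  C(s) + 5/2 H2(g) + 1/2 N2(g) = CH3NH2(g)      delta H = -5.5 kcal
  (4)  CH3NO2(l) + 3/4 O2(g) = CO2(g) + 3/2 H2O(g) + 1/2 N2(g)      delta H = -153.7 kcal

delta H = 106.8 kcal

(1) as written (NO(g) already on the product side): +21.6 kcal
(2) reversed (CO(NH2)2(s) must end up as a reactant): +79.7 kcal
(3) reversed (CH3NH2(g) must end up as a reactant): +5.5 kcal
(4): not needed (CO2(g) appears nowhere else).
Since enthalpy is a state function, delta H = (1)·(+21.6) + (-1)·(-79.7) + (-1)·(-5.5) = 106.8 kcal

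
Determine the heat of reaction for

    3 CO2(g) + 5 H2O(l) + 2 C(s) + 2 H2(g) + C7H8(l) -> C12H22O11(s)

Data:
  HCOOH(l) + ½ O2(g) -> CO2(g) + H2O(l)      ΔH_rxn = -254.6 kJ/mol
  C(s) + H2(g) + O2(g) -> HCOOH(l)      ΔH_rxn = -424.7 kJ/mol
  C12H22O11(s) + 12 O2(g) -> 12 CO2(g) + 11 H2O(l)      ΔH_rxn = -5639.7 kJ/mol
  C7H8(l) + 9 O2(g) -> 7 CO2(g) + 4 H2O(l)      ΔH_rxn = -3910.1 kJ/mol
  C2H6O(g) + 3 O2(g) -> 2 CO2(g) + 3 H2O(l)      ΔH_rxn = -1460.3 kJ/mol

ΔH_rxn = 371.0 kJ/mol

equation 1 × 2: (2)·(-254.6) = -509.2 kJ/mol
equation 2 × 2: (2)·(-424.7) = -849.4 kJ/mol
equation 3 reversed: +5639.7 kJ/mol
equation 4 as written: -3910.1 kJ/mol
equation 5: not needed.
Since enthalpy is a state function, ΔH_rxn = (2)·(-254.6) + (2)·(-424.7) + (-1)·(-5639.7) + (1)·(-3910.1) = 371.0 kJ/mol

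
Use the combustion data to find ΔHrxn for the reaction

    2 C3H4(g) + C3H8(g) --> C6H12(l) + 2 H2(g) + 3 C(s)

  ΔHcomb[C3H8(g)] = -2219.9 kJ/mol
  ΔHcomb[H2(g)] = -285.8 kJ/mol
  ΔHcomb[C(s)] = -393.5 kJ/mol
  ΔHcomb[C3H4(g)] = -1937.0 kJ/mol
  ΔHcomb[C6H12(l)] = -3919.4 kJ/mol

ΔHrxn = -422.4 kJ/mol

With combustion enthalpies, reactants minus products:
= [2·(-1937.0) + 1·(-2219.9)] − [1·(-3919.4) + 2·(-285.8) + 3·(-393.5)]
= -422.4 kJ/mol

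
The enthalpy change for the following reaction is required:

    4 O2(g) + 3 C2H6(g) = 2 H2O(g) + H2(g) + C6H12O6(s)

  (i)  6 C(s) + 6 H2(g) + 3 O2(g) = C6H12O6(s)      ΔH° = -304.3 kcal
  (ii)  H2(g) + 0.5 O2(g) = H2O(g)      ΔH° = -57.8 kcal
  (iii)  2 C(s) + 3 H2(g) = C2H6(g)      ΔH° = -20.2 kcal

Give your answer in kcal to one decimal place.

ΔH° = -359.3 kcal

(i) as written (C6H12O6(s) already on the product side): -304.3 kcal
(ii) × 2 (×2 to match 2 H2O(g) in the target): (2)·(-57.8) = -115.6 kcal
(iii) reversed and × 3 (reverse to put C2H6(g) on the reactant side; scale by 3 for the 3 C2H6(g)): (-3)·(-20.2) = +60.6 kcal
ΔH° = (1)·(-304.3) + (2)·(-57.8) + (-3)·(-20.2) = -359.3 kcal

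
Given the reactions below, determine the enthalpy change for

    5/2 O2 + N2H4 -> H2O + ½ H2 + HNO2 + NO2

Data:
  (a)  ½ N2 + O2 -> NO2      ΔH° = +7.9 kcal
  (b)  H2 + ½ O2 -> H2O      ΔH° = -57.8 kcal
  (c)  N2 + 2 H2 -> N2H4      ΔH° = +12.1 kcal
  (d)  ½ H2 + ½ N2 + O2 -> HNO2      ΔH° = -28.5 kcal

ΔH° = -90.5 kcal

(a) as written (NO2 already on the product side): +7.9 kcal
(b) as written (H2O already on the product side): -57.8 kcal
(c) reversed (reverse to put N2H4 on the reactant side): -12.1 kcal
(d) as written (HNO2 already on the product side): -28.5 kcal
Combining the equations, ΔH° = (1)·(+7.9) + (1)·(-57.8) + (-1)·(+12.1) + (1)·(-28.5) = -90.5 kcal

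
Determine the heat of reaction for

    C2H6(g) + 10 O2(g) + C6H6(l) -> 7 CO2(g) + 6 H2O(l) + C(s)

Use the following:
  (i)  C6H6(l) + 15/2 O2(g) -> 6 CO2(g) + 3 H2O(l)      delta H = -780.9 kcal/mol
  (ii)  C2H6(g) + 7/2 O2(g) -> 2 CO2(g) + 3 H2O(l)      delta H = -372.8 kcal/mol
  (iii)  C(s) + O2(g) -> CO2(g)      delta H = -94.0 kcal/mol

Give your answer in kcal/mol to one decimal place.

(i) as written: -780.9 kcal/mol
(ii) as written: -372.8 kcal/mol
(iii) reversed: +94.0 kcal/mol
Since enthalpy is a state function, delta H = (-780.9) + (-372.8) + (+94.0) = -1059.7 kcal/mol

delta H = -1059.7 kcal/mol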